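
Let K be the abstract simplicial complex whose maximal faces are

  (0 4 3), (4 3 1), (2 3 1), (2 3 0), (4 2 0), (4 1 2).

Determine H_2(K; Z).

H_2 ≅ Z.

Order the vertices as 0 < 1 < 2 < 3 < 4. Listing each simplex with vertices in this order, K has dimension 2 with simplices:

  0-simplices (5): [0], [1], [2], [3], [4]
  1-simplices (9): [0,2], [0,3], [0,4], [1,2], [1,3], [1,4], [2,3], [2,4], [3,4]
  2-simplices (6): [0,2,3], [0,2,4], [0,3,4], [1,2,3], [1,2,4], [1,3,4]

so the chain groups are C_0 ≅ Z^5, C_1 ≅ Z^9, C_2 ≅ Z^6.

∂_1: C_1 → C_0 is given by ∂[p,q] = [q] − [p]. For instance
  ∂[1,2] = [2] − [1].
As a 5×9 matrix over Z this has rank 4, with invariant factors (1,1,1,1).

The boundary map ∂_2: C_2 → C_1 sends each 2-simplex [p,q,r] to [q,r] − [p,r] + [p,q]. For instance
  ∂[0,3,4] = [3,4] − [0,4] + [0,3],
  ∂[0,2,4] = [2,4] − [0,4] + [0,2].
This gives a 9×6 integer matrix of rank 5; reducing to Smith normal form yields diagonal entries (1,1,1,1,1).

Computing H_k = (kernel of ∂_k) / (image of ∂_{k+1}):

  H_2: rank ker ∂_2 − rank ∂_3 = (6 − 5) − 0 = 1, and there is no ∂_3, so H_2 ≅ Z.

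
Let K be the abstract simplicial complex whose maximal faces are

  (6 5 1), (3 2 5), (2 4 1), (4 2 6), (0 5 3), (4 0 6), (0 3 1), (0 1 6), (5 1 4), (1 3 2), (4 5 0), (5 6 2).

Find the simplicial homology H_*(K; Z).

H_0 = Z,  H_1 = Z/2,  H_2 = 0.

Fix the vertex order 0 < 1 < 2 < 3 < 4 < 5 < 6 and write every simplex with vertices in increasing order. Then dim K = 2 and the simplices of K are:

  0-simplices (7): [0], [1], [2], [3], [4], [5], [6]
  1-simplices (18): [0,1], [0,3], [0,4], [0,5], [0,6], [1,2], [1,3], [1,4], [1,5], [1,6], [2,3], [2,4], [2,5], [2,6], [3,5], [4,5], [4,6], [5,6]
  2-simplices (12): [0,1,3], [0,1,6], [0,3,5], [0,4,5], [0,4,6], [1,2,3], [1,2,4], [1,4,5], [1,5,6], [2,3,5], [2,4,6], [2,5,6]

giving chain groups C_0 ≅ Z^7, C_1 ≅ Z^18, C_2 ≅ Z^12.

The boundary map ∂_1: C_1 → C_0 is given by ∂[p,q] = [q] − [p].
This gives a 7×18 integer matrix of rank 6; reducing to Smith normal form yields diagonal entries (1,1,1,1,1,1).

∂_2: C_2 → C_1 acts by ∂[p,q,r] = [q,r] − [p,r] + [p,q]. For instance
  ∂[1,2,4] = [2,4] − [1,4] + [1,2],
  ∂[0,4,6] = [4,6] − [0,6] + [0,4].
This gives a 18×12 integer matrix of rank 12; reducing to Smith normal form yields diagonal entries (1,1,1,1,1,1,1,1,1,1,1,2).

Now H_k = ker ∂_k / im ∂_{k+1}, so:

  H_0: rank C_0 − rank ∂_1 = 7 − 6 = 1, and the invariant factors of ∂_1 are all 1, so H_0 ≅ Z.
  H_1: rank ker ∂_1 − rank ∂_2 = (18 − 6) − 12 = 0, and ∂_2 has invariant factor 2 > 1, so H_1 ≅ Z/2.
  H_2: rank ker ∂_2 − rank ∂_3 = (12 − 12) − 0 = 0, and there is no ∂_3, so H_2 ≅ 0.

(K is a triangulation of the real projective plane RP^2.)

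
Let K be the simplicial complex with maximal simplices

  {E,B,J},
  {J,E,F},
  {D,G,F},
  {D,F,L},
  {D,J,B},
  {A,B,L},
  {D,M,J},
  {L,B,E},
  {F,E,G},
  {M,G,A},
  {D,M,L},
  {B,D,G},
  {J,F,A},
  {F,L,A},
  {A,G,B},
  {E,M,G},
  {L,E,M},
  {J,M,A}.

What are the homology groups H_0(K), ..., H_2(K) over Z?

Take the total order A < B < D < E < F < G < J < L < M on the vertex set. Then K (dimension 2) consists of the simplices:

  0-simplices (9): A, B, D, E, F, G, J, L, M
  1-simplices (27): AB, AF, AG, AJ, AL, AM, BD, BE, BG, BJ, BL, DF, DG, DJ, DL, DM, EF, EG, EJ, EL, EM, FG, FJ, FL, GM, JM, LM
  2-simplices (18): ABG, ABL, AFJ, AFL, AGM, AJM, BDG, BDJ, BEJ, BEL, DFG, DFL, DJM, DLM, EFG, EFJ, EGM, ELM

Hence C_0 ≅ Z^9, C_1 ≅ Z^27, C_2 ≅ Z^18.

The boundary map ∂_1: C_1 → C_0 is given by ∂[p,q] = [q] − [p]. For instance
  ∂BJ = J − B.
As a 9×27 matrix over Z this has rank 8, with invariant factors (1,1,1,1,1,1,1,1).

The boundary map ∂_2: C_2 → C_1 acts by ∂[p,q,r] = [q,r] − [p,r] + [p,q]. For instance
  ∂DJM = JM − DM + DJ,
  ∂AFJ = FJ − AJ + AF.
The 27×18 boundary matrix has rank 17 and Smith normal form diag(1,1,1,1,1,1,1,1,1,1,1,1,1,1,1,1,1).

From H_k ≅ ker(∂_k) / im(∂_{k+1}) we obtain:

  H_0: rank C_0 − rank ∂_1 = 9 − 8 = 1, and the invariant factors of ∂_1 are all 1, so H_0 = Z.
  H_1: rank ker ∂_1 − rank ∂_2 = (27 − 8) − 17 = 2, and the invariant factors of ∂_2 are all 1, so H_1 = Z^2.
  H_2: rank ker ∂_2 − rank ∂_3 = (18 − 17) − 0 = 1, and there is no ∂_3, so H_2 = Z.

As a check, the Euler characteristic is 9 − 27 + 18 = 0, which agrees with 1 − 2 + 1 = 0.

H_0 = Z,  H_1 = Z^2,  H_2 = Z.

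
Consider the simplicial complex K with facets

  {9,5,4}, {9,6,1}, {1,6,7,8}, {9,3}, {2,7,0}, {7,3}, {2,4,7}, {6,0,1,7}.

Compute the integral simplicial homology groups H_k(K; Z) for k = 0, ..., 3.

We work with the vertex ordering 0 < 1 < 2 < 3 < 4 < 5 < 6 < 7 < 8 < 9. The simplices of K, each written with vertices in increasing order, are:

  0-simplices (10): [0], [1], [2], [3], [4], [5], [6], [7], [8], [9]
  1-simplices (20): [0,1], [0,2], [0,6], [0,7], [1,6], [1,7], [1,8], [1,9], [2,4], [2,7], [3,7], [3,9], [4,5], [4,7], [4,9], [5,9], [6,7], [6,8], [6,9], [7,8]
  2-simplices (11): [0,1,6], [0,1,7], [0,2,7], [0,6,7], [1,6,7], [1,6,8], [1,6,9], [1,7,8], [2,4,7], [4,5,9], [6,7,8]
  3-simplices (2): [0,1,6,7], [1,6,7,8]

so the chain groups are C_0 ≅ Z^10, C_1 ≅ Z^20, C_2 ≅ Z^11, C_3 ≅ Z^2.

∂_1: C_1 → C_0 sends each edge [p,q] (with p < q) to q − p. For instance
  ∂[3,7] = [7] − [3].
As a 10×20 matrix over Z this has rank 9, with invariant factors (1,1,1,1,1,1,1,1,1).

Boundary ∂_2: C_2 → C_1 maps a triangle to the signed sum of its edges. For instance
  ∂[1,7,8] = [7,8] − [1,8] + [1,7],
  ∂[1,6,9] = [6,9] − [1,9] + [1,6].
This gives a 20×11 integer matrix of rank 9; reducing to Smith normal form yields diagonal entries (1,1,1,1,1,1,1,1,1).

∂_3: C_3 → C_2 sends each 3-simplex σ to the alternating sum Σ_i (−1)^i (σ with its i-th vertex removed). For instance
  ∂[1,6,7,8] = [6,7,8] − [1,7,8] + [1,6,8] − [1,6,7],
  ∂[0,1,6,7] = [1,6,7] − [0,6,7] + [0,1,7] − [0,1,6].
The resulting 11×2 matrix has rank 2, and its Smith normal form has invariant factors (1,1).

Computing H_k = (kernel of ∂_k) / (image of ∂_{k+1}):

  H_0: rank C_0 − rank ∂_1 = 10 − 9 = 1, and the invariant factors of ∂_1 are all 1, so H_0 ≅ Z.
  H_1: rank ker ∂_1 − rank ∂_2 = (20 − 9) − 9 = 2, and the invariant factors of ∂_2 are all 1, so H_1 ≅ Z^2.
  H_2: rank ker ∂_2 − rank ∂_3 = (11 − 9) − 2 = 0, and the invariant factors of ∂_3 are all 1, so H_2 ≅ 0.
  H_3: rank ker ∂_3 − rank ∂_4 = (2 − 2) − 0 = 0, and there is no ∂_4, so H_3 ≅ 0.

H_0 = Z,  H_1 = Z^2,  H_2 = 0,  H_3 = 0.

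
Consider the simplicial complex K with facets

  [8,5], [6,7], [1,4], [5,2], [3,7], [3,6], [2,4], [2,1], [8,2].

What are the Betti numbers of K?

Order the vertices as 1 < 2 < 3 < 4 < 5 < 6 < 7 < 8. Listing each simplex with vertices in this order, K has dimension 1 with simplices:

  0-simplices (8): [1], [2], [3], [4], [5], [6], [7], [8]
  1-simplices (9): [1,2], [1,4], [2,4], [2,5], [2,8], [3,6], [3,7], [5,8], [6,7]

Hence C_0 ≅ Z^8, C_1 ≅ Z^9.

The boundary map ∂_1: C_1 → C_0 maps an edge to its endpoints' difference, ∂[p,q] = q − p. For instance
  ∂[2,4] = [4] − [2].
As a 8×9 matrix over Z this has rank 6, with invariant factors (1,1,1,1,1,1).

Reading off H_k = ker ∂_k / im ∂_{k+1}:

  H_0: rank C_0 − rank ∂_1 = 8 − 6 = 2, and the invariant factors of ∂_1 are all 1, so H_0 = Z^2.
  H_1: rank ker ∂_1 − rank ∂_2 = (9 − 6) − 0 = 3, and there is no ∂_2, so H_1 = Z^3.

As a check, the Euler characteristic is 8 − 9 = -1, which agrees with 2 − 3 = -1.
(K is a triangulation of the disjoint union of the circle S^1 and a wedge of 2 circles.)

Hence the Betti numbers are b_0 = 2, b_1 = 3.

b_0 = 2, b_1 = 3.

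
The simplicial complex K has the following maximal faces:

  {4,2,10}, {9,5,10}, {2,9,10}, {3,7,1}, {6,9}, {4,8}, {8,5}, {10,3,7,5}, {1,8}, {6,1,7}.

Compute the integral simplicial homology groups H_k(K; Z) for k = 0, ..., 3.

H_0 ≅ Z,  H_1 ≅ Z^3,  H_2 = 0,  H_3 = 0.

Fix the vertex order 1 < 2 < 3 < 4 < 5 < 6 < 7 < 8 < 9 < 10 and write every simplex with vertices in increasing order. Then dim K = 3 and the simplices of K are:

  0-simplices (10): [1], [2], [3], [4], [5], [6], [7], [8], [9], [10]
  1-simplices (20): [1,3], [1,6], [1,7], [1,8], [2,4], [2,9], [2,10], [3,5], [3,7], [3,10], [4,8], [4,10], [5,7], [5,8], [5,9], [5,10], [6,7], [6,9], [7,10], [9,10]
  2-simplices (9): [1,3,7], [1,6,7], [2,4,10], [2,9,10], [3,5,7], [3,5,10], [3,7,10], [5,7,10], [5,9,10]
  3-simplices (1): [3,5,7,10]

so the chain groups are C_0 ≅ Z^10, C_1 ≅ Z^20, C_2 ≅ Z^9, C_3 ≅ Z^1.

The boundary map ∂_1: C_1 → C_0 maps an edge to its endpoints' difference, ∂[p,q] = q − p. For instance
  ∂[6,9] = [9] − [6].
The 10×20 boundary matrix has rank 9 and Smith normal form diag(1,1,1,1,1,1,1,1,1).

Boundary ∂_2: C_2 → C_1 acts by ∂[p,q,r] = [q,r] − [p,r] + [p,q]. For instance
  ∂[2,9,10] = [9,10] − [2,10] + [2,9],
  ∂[5,7,10] = [7,10] − [5,10] + [5,7].
This gives a 20×9 integer matrix of rank 8; reducing to Smith normal form yields diagonal entries (1,1,1,1,1,1,1,1).

Boundary ∂_3: C_3 → C_2 sends each 3-simplex σ to the alternating sum Σ_i (−1)^i (σ with its i-th vertex removed). For instance
  ∂[3,5,7,10] = [5,7,10] − [3,7,10] + [3,5,10] − [3,5,7].
As a 9×1 matrix over Z this has rank 1, with invariant factors (1).

Reading off H_k = ker ∂_k / im ∂_{k+1}:

  H_0: rank C_0 − rank ∂_1 = 10 − 9 = 1, and the invariant factors of ∂_1 are all 1, so H_0 ≅ Z.
  H_1: rank ker ∂_1 − rank ∂_2 = (20 − 9) − 8 = 3, and the invariant factors of ∂_2 are all 1, so H_1 ≅ Z^3.
  H_2: rank ker ∂_2 − rank ∂_3 = (9 − 8) − 1 = 0, and the invariant factors of ∂_3 are all 1, so H_2 ≅ 0.
  H_3: rank ker ∂_3 − rank ∂_4 = (1 − 1) − 0 = 0, and there is no ∂_4, so H_3 ≅ 0.

As a check, the Euler characteristic is 10 − 20 + 9 − 1 = -2, which agrees with 1 − 3 + 0 − 0 = -2.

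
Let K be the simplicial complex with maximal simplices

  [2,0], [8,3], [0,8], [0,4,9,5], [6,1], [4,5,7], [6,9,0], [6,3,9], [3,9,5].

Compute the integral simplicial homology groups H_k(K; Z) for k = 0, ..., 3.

H_0 = Z,  H_1 = Z,  H_2 = 0,  H_3 = 0.

Take the total order 0 < 1 < 2 < 3 < 4 < 5 < 6 < 7 < 8 < 9 on the vertex set. Then K (dimension 3) consists of the simplices:

  0-simplices (10): [0], [1], [2], [3], [4], [5], [6], [7], [8], [9]
  1-simplices (17): [0,2], [0,4], [0,5], [0,6], [0,8], [0,9], [1,6], [3,5], [3,6], [3,8], [3,9], [4,5], [4,7], [4,9], [5,7], [5,9], [6,9]
  2-simplices (8): [0,4,5], [0,4,9], [0,5,9], [0,6,9], [3,5,9], [3,6,9], [4,5,7], [4,5,9]
  3-simplices (1): [0,4,5,9]

giving chain groups C_0 ≅ Z^10, C_1 ≅ Z^17, C_2 ≅ Z^8, C_3 ≅ Z^1.

The boundary map ∂_1: C_1 → C_0 maps an edge to its endpoints' difference, ∂[p,q] = q − p. For instance
  ∂[0,5] = [5] − [0].
This gives a 10×17 integer matrix of rank 9; reducing to Smith normal form yields diagonal entries (1,1,1,1,1,1,1,1,1).

The boundary map ∂_2: C_2 → C_1 sends each 2-simplex [p,q,r] to [q,r] − [p,r] + [p,q]. For instance
  ∂[3,6,9] = [6,9] − [3,9] + [3,6],
  ∂[0,4,9] = [4,9] − [0,9] + [0,4].
The 17×8 boundary matrix has rank 7 and Smith normal form diag(1,1,1,1,1,1,1).

The boundary map ∂_3: C_3 → C_2 sends each 3-simplex σ to the alternating sum Σ_i (−1)^i (σ with its i-th vertex removed). For instance
  ∂[0,4,5,9] = [4,5,9] − [0,5,9] + [0,4,9] − [0,4,5].
This gives a 8×1 integer matrix of rank 1; reducing to Smith normal form yields diagonal entries (1).

Now H_k = ker ∂_k / im ∂_{k+1}, so:

  H_0: rank C_0 − rank ∂_1 = 10 − 9 = 1, and the invariant factors of ∂_1 are all 1, so H_0 = Z.
  H_1: rank ker ∂_1 − rank ∂_2 = (17 − 9) − 7 = 1, and the invariant factors of ∂_2 are all 1, so H_1 = Z.
  H_2: rank ker ∂_2 − rank ∂_3 = (8 − 7) − 1 = 0, and the invariant factors of ∂_3 are all 1, so H_2 = 0.
  H_3: rank ker ∂_3 − rank ∂_4 = (1 − 1) − 0 = 0, and there is no ∂_4, so H_3 = 0.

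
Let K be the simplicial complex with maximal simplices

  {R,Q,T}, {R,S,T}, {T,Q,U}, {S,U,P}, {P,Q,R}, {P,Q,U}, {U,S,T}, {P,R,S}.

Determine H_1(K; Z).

H_1 ≅ 0.

Order the vertices as P < Q < R < S < T < U. Listing each simplex with vertices in this order, K has dimension 2 with simplices:

  0-simplices (6): P, Q, R, S, T, U
  1-simplices (12): PQ, PR, PS, PU, QR, QT, QU, RS, RT, ST, SU, TU
  2-simplices (8): PQR, PQU, PRS, PSU, QRT, QTU, RST, STU

Hence C_0 ≅ Z^6, C_1 ≅ Z^12, C_2 ≅ Z^8.

∂_1: C_1 → C_0 sends each edge [p,q] (with p < q) to q − p. For instance
  ∂RT = T − R.
This gives a 6×12 integer matrix of rank 5; reducing to Smith normal form yields diagonal entries (1,1,1,1,1).

Boundary ∂_2: C_2 → C_1 sends each 2-simplex [p,q,r] to [q,r] − [p,r] + [p,q]. For instance
  ∂PSU = SU − PU + PS,
  ∂PQU = QU − PU + PQ.
The resulting 12×8 matrix has rank 7, and its Smith normal form has invariant factors (1,1,1,1,1,1,1).

Reading off H_k = ker ∂_k / im ∂_{k+1}:

  H_1: rank ker ∂_1 − rank ∂_2 = (12 − 5) − 7 = 0, and the invariant factors of ∂_2 are all 1, so H_1 ≅ 0.

(K is a triangulation of the 2-sphere S^2.)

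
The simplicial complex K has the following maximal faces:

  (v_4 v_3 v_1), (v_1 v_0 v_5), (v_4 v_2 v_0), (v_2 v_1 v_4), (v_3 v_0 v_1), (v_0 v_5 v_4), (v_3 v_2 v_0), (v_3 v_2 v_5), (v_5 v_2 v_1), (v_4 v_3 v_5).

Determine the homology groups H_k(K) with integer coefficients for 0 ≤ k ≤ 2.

Order the vertices as v_0 < v_1 < v_2 < v_3 < v_4 < v_5. Listing each simplex with vertices in this order, K has dimension 2 with simplices:

  0-simplices (6): [v_0], [v_1], [v_2], [v_3], [v_4], [v_5]
  1-simplices (15): (15 of them)
  2-simplices (10): [v_0,v_1,v_3], [v_0,v_1,v_5], [v_0,v_2,v_3], [v_0,v_2,v_4], [v_0,v_4,v_5], [v_1,v_2,v_4], [v_1,v_2,v_5], [v_1,v_3,v_4], [v_2,v_3,v_5], [v_3,v_4,v_5]

so the chain groups are C_0 ≅ Z^6, C_1 ≅ Z^15, C_2 ≅ Z^10.

Boundary ∂_1: C_1 → C_0 sends each edge [p,q] (with p < q) to q − p. For instance
  ∂[v_2,v_5] = [v_5] − [v_2].
As a 6×15 matrix over Z this has rank 5, with invariant factors (1,1,1,1,1).

∂_2: C_2 → C_1 maps a triangle to the signed sum of its edges. For instance
  ∂[v_3,v_4,v_5] = [v_4,v_5] − [v_3,v_5] + [v_3,v_4],
  ∂[v_0,v_1,v_5] = [v_1,v_5] − [v_0,v_5] + [v_0,v_1].
The resulting 15×10 matrix has rank 10, and its Smith normal form has invariant factors (1,1,1,1,1,1,1,1,1,2).

From H_k ≅ ker(∂_k) / im(∂_{k+1}) we obtain:

  H_0: rank C_0 − rank ∂_1 = 6 − 5 = 1, and the invariant factors of ∂_1 are all 1, so H_0 ≅ Z.
  H_1: rank ker ∂_1 − rank ∂_2 = (15 − 5) − 10 = 0, and ∂_2 has invariant factor 2 > 1, so H_1 ≅ Z/2.
  H_2: rank ker ∂_2 − rank ∂_3 = (10 − 10) − 0 = 0, and there is no ∂_3, so H_2 ≅ 0.

H_0 ≅ Z,  H_1 ≅ Z/2,  H_2 = 0.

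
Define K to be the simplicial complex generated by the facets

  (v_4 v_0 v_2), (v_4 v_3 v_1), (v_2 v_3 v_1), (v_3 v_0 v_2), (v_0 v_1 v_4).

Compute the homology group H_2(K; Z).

H_2 ≅ 0.

K has 5 vertices, 10 edges, 5 triangles.
rank ∂_2 = 5, rank ∂_3 = 0 ⇒ b_2 = 5 − 5 − 0 = 0. So H_2 = 0.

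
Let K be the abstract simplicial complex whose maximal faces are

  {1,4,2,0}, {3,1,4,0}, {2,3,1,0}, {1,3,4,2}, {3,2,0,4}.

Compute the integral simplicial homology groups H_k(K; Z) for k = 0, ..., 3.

H_0 = Z,  H_1 = 0,  H_2 = 0,  H_3 = Z.

Order the vertices as 0 < 1 < 2 < 3 < 4. Listing each simplex with vertices in this order, K has dimension 3 with simplices:

  0-simplices (5): [0], [1], [2], [3], [4]
  1-simplices (10): [0,1], [0,2], [0,3], [0,4], [1,2], [1,3], [1,4], [2,3], [2,4], [3,4]
  2-simplices (10): [0,1,2], [0,1,3], [0,1,4], [0,2,3], [0,2,4], [0,3,4], [1,2,3], [1,2,4], [1,3,4], [2,3,4]
  3-simplices (5): [0,1,2,3], [0,1,2,4], [0,1,3,4], [0,2,3,4], [1,2,3,4]

so the chain groups are C_0 ≅ Z^5, C_1 ≅ Z^10, C_2 ≅ Z^10, C_3 ≅ Z^5.

Boundary ∂_1: C_1 → C_0 sends each edge [p,q] (with p < q) to q − p.
This gives a 5×10 integer matrix of rank 4; reducing to Smith normal form yields diagonal entries (1,1,1,1).

Boundary ∂_2: C_2 → C_1 acts by ∂[p,q,r] = [q,r] − [p,r] + [p,q]. For instance
  ∂[0,2,3] = [2,3] − [0,3] + [0,2],
  ∂[1,3,4] = [3,4] − [1,4] + [1,3].
The 10×10 boundary matrix has rank 6 and Smith normal form diag(1,1,1,1,1,1).

Boundary ∂_3: C_3 → C_2 sends each 3-simplex σ to the alternating sum Σ_i (−1)^i (σ with its i-th vertex removed). For instance
  ∂[0,1,2,4] = [1,2,4] − [0,2,4] + [0,1,4] − [0,1,2],
  ∂[1,2,3,4] = [2,3,4] − [1,3,4] + [1,2,4] − [1,2,3].
The 10×5 boundary matrix has rank 4 and Smith normal form diag(1,1,1,1).

Reading off H_k = ker ∂_k / im ∂_{k+1}:

  H_0: rank C_0 − rank ∂_1 = 5 − 4 = 1, and the invariant factors of ∂_1 are all 1, so H_0 = Z.
  H_1: rank ker ∂_1 − rank ∂_2 = (10 − 4) − 6 = 0, and the invariant factors of ∂_2 are all 1, so H_1 = 0.
  H_2: rank ker ∂_2 − rank ∂_3 = (10 − 6) − 4 = 0, and the invariant factors of ∂_3 are all 1, so H_2 = 0.
  H_3: rank ker ∂_3 − rank ∂_4 = (5 − 4) − 0 = 1, and there is no ∂_4, so H_3 = Z.

(K is a triangulation of the 3-sphere S^3.)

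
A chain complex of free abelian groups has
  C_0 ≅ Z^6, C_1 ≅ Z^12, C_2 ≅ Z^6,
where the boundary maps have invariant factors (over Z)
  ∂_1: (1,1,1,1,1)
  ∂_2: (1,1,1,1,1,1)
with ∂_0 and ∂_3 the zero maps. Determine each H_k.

H_0: b_0 = 6 − 0 − 5 = 1; torsion from ∂_1 factors > 1: none. So H_0 = Z.
H_1: b_1 = 12 − 5 − 6 = 1; torsion from ∂_2 factors > 1: none. So H_1 = Z.
H_2: b_2 = 6 − 6 − 0 = 0; torsion from ∂_3 factors > 1: none. So H_2 = 0.

H_0 = Z,  H_1 = Z,  H_2 = 0.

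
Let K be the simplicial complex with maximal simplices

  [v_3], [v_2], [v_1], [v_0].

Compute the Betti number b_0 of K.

b_0 = 4.

Order the vertices as v_0 < v_1 < v_2 < v_3. Listing each simplex with vertices in this order, K has dimension 0 with simplices:

  0-simplices (4): [v_0], [v_1], [v_2], [v_3]

Hence C_0 ≅ Z^4.

Computing H_k = (kernel of ∂_k) / (image of ∂_{k+1}):

  H_0: rank C_0 − rank ∂_1 = 4 − 0 = 4, and there is no ∂_1, so H_0 = Z^4.

Hence the Betti numbers are b_0 = 4.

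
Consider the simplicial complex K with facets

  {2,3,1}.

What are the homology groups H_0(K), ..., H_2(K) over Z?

H_0 = Z,  H_1 = 0,  H_2 = 0.

Fix the vertex order 1 < 2 < 3 and write every simplex with vertices in increasing order. Then dim K = 2 and the simplices of K are:

  0-simplices (3): [1], [2], [3]
  1-simplices (3): [1,2], [1,3], [2,3]
  2-simplices (1): [1,2,3]

Hence C_0 ≅ Z^3, C_1 ≅ Z^3, C_2 ≅ Z^1.

The boundary map ∂_1: C_1 → C_0 is given by ∂[p,q] = [q] − [p]. For instance
  ∂[1,2] = [2] − [1].
This gives a 3×3 integer matrix of rank 2; reducing to Smith normal form yields diagonal entries (1,1).

Boundary ∂_2: C_2 → C_1 acts by ∂[p,q,r] = [q,r] − [p,r] + [p,q]. For instance
  ∂[1,2,3] = [2,3] − [1,3] + [1,2].
The 3×1 boundary matrix has rank 1 and Smith normal form diag(1).

From H_k ≅ ker(∂_k) / im(∂_{k+1}) we obtain:

  H_0: rank C_0 − rank ∂_1 = 3 − 2 = 1, and the invariant factors of ∂_1 are all 1, so H_0 = Z.
  H_1: rank ker ∂_1 − rank ∂_2 = (3 − 2) − 1 = 0, and the invariant factors of ∂_2 are all 1, so H_1 = 0.
  H_2: rank ker ∂_2 − rank ∂_3 = (1 − 1) − 0 = 0, and there is no ∂_3, so H_2 = 0.

As a check, the Euler characteristic is 3 − 3 + 1 = 1, which agrees with 1 − 0 + 0 = 1.
(K is a triangulation of the 2-simplex.)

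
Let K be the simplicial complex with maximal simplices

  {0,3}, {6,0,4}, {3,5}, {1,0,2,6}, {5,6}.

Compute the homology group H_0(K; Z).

H_0 = Z.

Order the vertices as 0 < 1 < 2 < 3 < 4 < 5 < 6. Listing each simplex with vertices in this order, K has dimension 3 with simplices:

  0-simplices (7): [0], [1], [2], [3], [4], [5], [6]
  1-simplices (11): [0,1], [0,2], [0,3], [0,4], [0,6], [1,2], [1,6], [2,6], [3,5], [4,6], [5,6]
  2-simplices (5): [0,1,2], [0,1,6], [0,2,6], [0,4,6], [1,2,6]
  3-simplices (1): [0,1,2,6]

so the chain groups are C_0 ≅ Z^7, C_1 ≅ Z^11, C_2 ≅ Z^5, C_3 ≅ Z^1.

The boundary map ∂_1: C_1 → C_0 sends each edge [p,q] (with p < q) to q − p.
As a 7×11 matrix over Z this has rank 6, with invariant factors (1,1,1,1,1,1).

∂_2: C_2 → C_1 acts by ∂[p,q,r] = [q,r] − [p,r] + [p,q]. For instance
  ∂[0,4,6] = [4,6] − [0,6] + [0,4],
  ∂[0,1,6] = [1,6] − [0,6] + [0,1].
As a 11×5 matrix over Z this has rank 4, with invariant factors (1,1,1,1).

∂_3: C_3 → C_2 sends each 3-simplex σ to the alternating sum Σ_i (−1)^i (σ with its i-th vertex removed). For instance
  ∂[0,1,2,6] = [1,2,6] − [0,2,6] + [0,1,6] − [0,1,2].
This gives a 5×1 integer matrix of rank 1; reducing to Smith normal form yields diagonal entries (1).

Reading off H_k = ker ∂_k / im ∂_{k+1}:

  H_0: rank C_0 − rank ∂_1 = 7 − 6 = 1, and the invariant factors of ∂_1 are all 1, so H_0 = Z.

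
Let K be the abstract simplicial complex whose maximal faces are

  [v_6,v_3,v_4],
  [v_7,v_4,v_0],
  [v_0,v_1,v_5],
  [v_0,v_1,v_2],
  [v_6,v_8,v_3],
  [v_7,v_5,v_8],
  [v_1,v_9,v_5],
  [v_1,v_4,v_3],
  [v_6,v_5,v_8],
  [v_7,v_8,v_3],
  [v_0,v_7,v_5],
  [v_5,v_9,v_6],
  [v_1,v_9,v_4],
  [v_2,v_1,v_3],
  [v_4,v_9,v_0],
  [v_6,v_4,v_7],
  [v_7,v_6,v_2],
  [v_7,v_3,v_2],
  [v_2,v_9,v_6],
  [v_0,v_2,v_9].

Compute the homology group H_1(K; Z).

We work with the vertex ordering v_0 < v_1 < v_2 < v_3 < v_4 < v_5 < v_6 < v_7 < v_8 < v_9. The simplices of K, each written with vertices in increasing order, are:

  0-simplices (10): [v_0], [v_1], [v_2], [v_3], [v_4], [v_5], [v_6], [v_7], [v_8], [v_9]
  1-simplices (30): (30 of them)
  2-simplices (20): (20 of them)

so the chain groups are C_0 ≅ Z^10, C_1 ≅ Z^30, C_2 ≅ Z^20.

Boundary ∂_1: C_1 → C_0 maps an edge to its endpoints' difference, ∂[p,q] = q − p. For instance
  ∂[v_5,v_6] = [v_6] − [v_5].
The 10×30 boundary matrix has rank 9 and Smith normal form diag(1,1,1,1,1,1,1,1,1).

Boundary ∂_2: C_2 → C_1 sends each 2-simplex [p,q,r] to [q,r] − [p,r] + [p,q]. For instance
  ∂[v_0,v_1,v_5] = [v_1,v_5] − [v_0,v_5] + [v_0,v_1],
  ∂[v_1,v_3,v_4] = [v_3,v_4] − [v_1,v_4] + [v_1,v_3].
As a 30×20 matrix over Z this has rank 20, with invariant factors (1,1,1,1,1,1,1,1,1,1,1,1,1,1,1,1,1,1,1,2).

Reading off H_k = ker ∂_k / im ∂_{k+1}:

  H_1: rank ker ∂_1 − rank ∂_2 = (30 − 9) − 20 = 1, and ∂_2 has invariant factor 2 > 1, so H_1 = Z ⊕ Z/2Z.

(K is a triangulation of the Klein bottle.)

H_1 ≅ Z ⊕ Z/2Z.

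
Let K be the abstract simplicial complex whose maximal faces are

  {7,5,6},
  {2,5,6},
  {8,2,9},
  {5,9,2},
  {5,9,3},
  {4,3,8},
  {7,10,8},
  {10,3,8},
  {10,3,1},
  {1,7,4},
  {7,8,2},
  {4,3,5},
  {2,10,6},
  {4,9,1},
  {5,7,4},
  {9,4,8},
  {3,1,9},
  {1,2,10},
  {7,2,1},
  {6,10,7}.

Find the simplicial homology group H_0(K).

We work with the vertex ordering 1 < 2 < 3 < 4 < 5 < 6 < 7 < 8 < 9 < 10. The simplices of K, each written with vertices in increasing order, are:

  0-simplices (10): [1], [2], [3], [4], [5], [6], [7], [8], [9], [10]
  1-simplices (30): (30 of them)
  2-simplices (20): (20 of them)

Hence C_0 ≅ Z^10, C_1 ≅ Z^30, C_2 ≅ Z^20.

The boundary map ∂_1: C_1 → C_0 is given by ∂[p,q] = [q] − [p].
The resulting 10×30 matrix has rank 9, and its Smith normal form has invariant factors (1,1,1,1,1,1,1,1,1).

∂_2: C_2 → C_1 sends each 2-simplex [p,q,r] to [q,r] − [p,r] + [p,q]. For instance
  ∂[1,4,7] = [4,7] − [1,7] + [1,4],
  ∂[1,2,10] = [2,10] − [1,10] + [1,2].
This gives a 30×20 integer matrix of rank 20; reducing to Smith normal form yields diagonal entries (1,1,1,1,1,1,1,1,1,1,1,1,1,1,1,1,1,1,1,2).

Now H_k = ker ∂_k / im ∂_{k+1}, so:

  H_0: rank C_0 − rank ∂_1 = 10 − 9 = 1, and the invariant factors of ∂_1 are all 1, so H_0 ≅ Z.

(K is a triangulation of the Klein bottle.)

H_0 ≅ Z.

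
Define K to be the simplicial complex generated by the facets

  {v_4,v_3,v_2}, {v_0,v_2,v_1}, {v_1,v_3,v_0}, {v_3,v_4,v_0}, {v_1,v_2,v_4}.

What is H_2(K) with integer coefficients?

Order the vertices as v_0 < v_1 < v_2 < v_3 < v_4. Listing each simplex with vertices in this order, K has dimension 2 with simplices:

  0-simplices (5): [v_0], [v_1], [v_2], [v_3], [v_4]
  1-simplices (10): [v_0,v_1], [v_0,v_2], [v_0,v_3], [v_0,v_4], [v_1,v_2], [v_1,v_3], [v_1,v_4], [v_2,v_3], [v_2,v_4], [v_3,v_4]
  2-simplices (5): [v_0,v_1,v_2], [v_0,v_1,v_3], [v_0,v_3,v_4], [v_1,v_2,v_4], [v_2,v_3,v_4]

Hence C_0 ≅ Z^5, C_1 ≅ Z^10, C_2 ≅ Z^5.

The boundary map ∂_1: C_1 → C_0 sends each edge [p,q] (with p < q) to q − p.
As a 5×10 matrix over Z this has rank 4, with invariant factors (1,1,1,1).

∂_2: C_2 → C_1 maps a triangle to the signed sum of its edges. For instance
  ∂[v_2,v_3,v_4] = [v_3,v_4] − [v_2,v_4] + [v_2,v_3],
  ∂[v_0,v_1,v_3] = [v_1,v_3] − [v_0,v_3] + [v_0,v_1].
The 10×5 boundary matrix has rank 5 and Smith normal form diag(1,1,1,1,1).

Reading off H_k = ker ∂_k / im ∂_{k+1}:

  H_2: rank ker ∂_2 − rank ∂_3 = (5 − 5) − 0 = 0, and there is no ∂_3, so H_2 = 0.

H_2 ≅ 0.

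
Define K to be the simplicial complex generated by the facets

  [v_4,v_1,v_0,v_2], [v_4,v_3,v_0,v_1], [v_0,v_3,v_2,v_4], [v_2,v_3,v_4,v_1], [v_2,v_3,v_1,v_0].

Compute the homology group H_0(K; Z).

Take the total order v_0 < v_1 < v_2 < v_3 < v_4 on the vertex set. Then K (dimension 3) consists of the simplices:

  0-simplices (5): [v_0], [v_1], [v_2], [v_3], [v_4]
  1-simplices (10): [v_0,v_1], [v_0,v_2], [v_0,v_3], [v_0,v_4], [v_1,v_2], [v_1,v_3], [v_1,v_4], [v_2,v_3], [v_2,v_4], [v_3,v_4]
  2-simplices (10): [v_0,v_1,v_2], [v_0,v_1,v_3], [v_0,v_1,v_4], [v_0,v_2,v_3], [v_0,v_2,v_4], [v_0,v_3,v_4], [v_1,v_2,v_3], [v_1,v_2,v_4], [v_1,v_3,v_4], [v_2,v_3,v_4]
  3-simplices (5): [v_0,v_1,v_2,v_3], [v_0,v_1,v_2,v_4], [v_0,v_1,v_3,v_4], [v_0,v_2,v_3,v_4], [v_1,v_2,v_3,v_4]

so the chain groups are C_0 ≅ Z^5, C_1 ≅ Z^10, C_2 ≅ Z^10, C_3 ≅ Z^5.

∂_1: C_1 → C_0 maps an edge to its endpoints' difference, ∂[p,q] = q − p.
The resulting 5×10 matrix has rank 4, and its Smith normal form has invariant factors (1,1,1,1).

∂_2: C_2 → C_1 sends each 2-simplex [p,q,r] to [q,r] − [p,r] + [p,q]. For instance
  ∂[v_1,v_2,v_3] = [v_2,v_3] − [v_1,v_3] + [v_1,v_2],
  ∂[v_0,v_1,v_3] = [v_1,v_3] − [v_0,v_3] + [v_0,v_1].
This gives a 10×10 integer matrix of rank 6; reducing to Smith normal form yields diagonal entries (1,1,1,1,1,1).

∂_3: C_3 → C_2 sends each 3-simplex σ to the alternating sum Σ_i (−1)^i (σ with its i-th vertex removed). For instance
  ∂[v_0,v_1,v_3,v_4] = [v_1,v_3,v_4] − [v_0,v_3,v_4] + [v_0,v_1,v_4] − [v_0,v_1,v_3],
  ∂[v_0,v_1,v_2,v_4] = [v_1,v_2,v_4] − [v_0,v_2,v_4] + [v_0,v_1,v_4] − [v_0,v_1,v_2].
The resulting 10×5 matrix has rank 4, and its Smith normal form has invariant factors (1,1,1,1).

Computing H_k = (kernel of ∂_k) / (image of ∂_{k+1}):

  H_0: rank C_0 − rank ∂_1 = 5 − 4 = 1, and the invariant factors of ∂_1 are all 1, so H_0 ≅ Z.

(K is a triangulation of the 3-sphere S^3.)

H_0 = Z.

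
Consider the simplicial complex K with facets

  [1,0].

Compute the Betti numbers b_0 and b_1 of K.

K has 2 vertices, 1 edge.
rank ∂_0 = 0, rank ∂_1 = 1 ⇒ b_0 = 2 − 0 − 1 = 1; all invariant factors of ∂_1 are 1 so no torsion. So H_0 = Z.
rank ∂_1 = 1, rank ∂_2 = 0 ⇒ b_1 = 1 − 1 − 0 = 0. So H_1 = 0.

b_0 = 1, b_1 = 0.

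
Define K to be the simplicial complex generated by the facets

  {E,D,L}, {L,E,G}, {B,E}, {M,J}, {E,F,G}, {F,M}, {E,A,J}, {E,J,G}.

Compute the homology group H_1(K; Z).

H_1 = Z.

Order the vertices as A < B < D < E < F < G < J < L < M. Listing each simplex with vertices in this order, K has dimension 2 with simplices:

  0-simplices (9): A, B, D, E, F, G, J, L, M
  1-simplices (14): AE, AJ, BE, DE, DL, EF, EG, EJ, EL, FG, FM, GJ, GL, JM
  2-simplices (5): AEJ, DEL, EFG, EGJ, EGL

so the chain groups are C_0 ≅ Z^9, C_1 ≅ Z^14, C_2 ≅ Z^5.

∂_1: C_1 → C_0 maps an edge to its endpoints' difference, ∂[p,q] = q − p.
The resulting 9×14 matrix has rank 8, and its Smith normal form has invariant factors (1,1,1,1,1,1,1,1).

Boundary ∂_2: C_2 → C_1 maps a triangle to the signed sum of its edges. For instance
  ∂EFG = FG − EG + EF,
  ∂EGL = GL − EL + EG.
As a 14×5 matrix over Z this has rank 5, with invariant factors (1,1,1,1,1).

From H_k ≅ ker(∂_k) / im(∂_{k+1}) we obtain:

  H_1: rank ker ∂_1 − rank ∂_2 = (14 − 8) − 5 = 1, and the invariant factors of ∂_2 are all 1, so H_1 = Z.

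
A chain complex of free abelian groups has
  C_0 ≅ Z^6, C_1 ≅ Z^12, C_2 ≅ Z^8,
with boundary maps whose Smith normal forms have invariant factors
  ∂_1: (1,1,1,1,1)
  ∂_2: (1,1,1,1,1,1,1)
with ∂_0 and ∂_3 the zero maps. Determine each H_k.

H_0: b_0 = 6 − 0 − 5 = 1; torsion from ∂_1 factors > 1: none. So H_0 ≅ Z.
H_1: b_1 = 12 − 5 − 7 = 0; torsion from ∂_2 factors > 1: none. So H_1 ≅ 0.
H_2: b_2 = 8 − 7 − 0 = 1; torsion from ∂_3 factors > 1: none. So H_2 ≅ Z.

H_0 ≅ Z,  H_1 = 0,  H_2 ≅ Z.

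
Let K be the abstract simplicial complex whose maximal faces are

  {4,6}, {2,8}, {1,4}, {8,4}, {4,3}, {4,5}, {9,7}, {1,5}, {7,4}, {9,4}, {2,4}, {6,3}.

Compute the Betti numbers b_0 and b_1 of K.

Fix the vertex order 1 < 2 < 3 < 4 < 5 < 6 < 7 < 8 < 9 and write every simplex with vertices in increasing order. Then dim K = 1 and the simplices of K are:

  0-simplices (9): [1], [2], [3], [4], [5], [6], [7], [8], [9]
  1-simplices (12): [1,4], [1,5], [2,4], [2,8], [3,4], [3,6], [4,5], [4,6], [4,7], [4,8], [4,9], [7,9]

Hence C_0 ≅ Z^9, C_1 ≅ Z^12.

Boundary ∂_1: C_1 → C_0 maps an edge to its endpoints' difference, ∂[p,q] = q − p.
The resulting 9×12 matrix has rank 8, and its Smith normal form has invariant factors (1,1,1,1,1,1,1,1).

Now H_k = ker ∂_k / im ∂_{k+1}, so:

  H_0: rank C_0 − rank ∂_1 = 9 − 8 = 1, and the invariant factors of ∂_1 are all 1, so H_0 ≅ Z.
  H_1: rank ker ∂_1 − rank ∂_2 = (12 − 8) − 0 = 4, and there is no ∂_2, so H_1 ≅ Z^4.

As a check, the Euler characteristic is 9 − 12 = -3, which agrees with 1 − 4 = -3.

Hence the Betti numbers are b_0 = 1, b_1 = 4.

b_0 = 1, b_1 = 4.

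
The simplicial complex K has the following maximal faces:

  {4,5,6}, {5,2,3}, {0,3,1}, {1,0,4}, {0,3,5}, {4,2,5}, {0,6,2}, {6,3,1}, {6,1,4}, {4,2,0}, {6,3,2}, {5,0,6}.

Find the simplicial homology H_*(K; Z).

K has 7 vertices, 18 edges, 12 triangles.
rank ∂_0 = 0, rank ∂_1 = 6 ⇒ b_0 = 7 − 0 − 6 = 1; all invariant factors of ∂_1 are 1 so no torsion. So H_0 = Z.
rank ∂_1 = 6, rank ∂_2 = 12 ⇒ b_1 = 18 − 6 − 12 = 0; ∂_2 has invariant factor(s) [2] giving torsion. So H_1 = Z/2.
rank ∂_2 = 12, rank ∂_3 = 0 ⇒ b_2 = 12 − 12 − 0 = 0. So H_2 = 0.

H_0 = Z,  H_1 = Z/2,  H_2 = 0.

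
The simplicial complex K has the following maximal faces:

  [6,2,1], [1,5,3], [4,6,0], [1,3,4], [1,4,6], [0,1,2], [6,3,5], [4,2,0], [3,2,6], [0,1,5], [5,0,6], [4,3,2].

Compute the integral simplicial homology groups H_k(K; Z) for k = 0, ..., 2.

Take the total order 0 < 1 < 2 < 3 < 4 < 5 < 6 on the vertex set. Then K (dimension 2) consists of the simplices:

  0-simplices (7): [0], [1], [2], [3], [4], [5], [6]
  1-simplices (18): [0,1], [0,2], [0,4], [0,5], [0,6], [1,2], [1,3], [1,4], [1,5], [1,6], [2,3], [2,4], [2,6], [3,4], [3,5], [3,6], [4,6], [5,6]
  2-simplices (12): [0,1,2], [0,1,5], [0,2,4], [0,4,6], [0,5,6], [1,2,6], [1,3,4], [1,3,5], [1,4,6], [2,3,4], [2,3,6], [3,5,6]

Hence C_0 ≅ Z^7, C_1 ≅ Z^18, C_2 ≅ Z^12.

The boundary map ∂_1: C_1 → C_0 maps an edge to its endpoints' difference, ∂[p,q] = q − p. For instance
  ∂[0,5] = [5] − [0].
The resulting 7×18 matrix has rank 6, and its Smith normal form has invariant factors (1,1,1,1,1,1).

∂_2: C_2 → C_1 maps a triangle to the signed sum of its edges. For instance
  ∂[1,3,4] = [3,4] − [1,4] + [1,3],
  ∂[2,3,4] = [3,4] − [2,4] + [2,3].
The resulting 18×12 matrix has rank 12, and its Smith normal form has invariant factors (1,1,1,1,1,1,1,1,1,1,1,2).

From H_k ≅ ker(∂_k) / im(∂_{k+1}) we obtain:

  H_0: rank C_0 − rank ∂_1 = 7 − 6 = 1, and the invariant factors of ∂_1 are all 1, so H_0 = Z.
  H_1: rank ker ∂_1 − rank ∂_2 = (18 − 6) − 12 = 0, and ∂_2 has invariant factor 2 > 1, so H_1 = Z/2.
  H_2: rank ker ∂_2 − rank ∂_3 = (12 − 12) − 0 = 0, and there is no ∂_3, so H_2 = 0.

As a check, the Euler characteristic is 7 − 18 + 12 = 1, which agrees with 1 − 0 + 0 = 1.
(K is a triangulation of the real projective plane RP^2.)

H_0 = Z,  H_1 = Z/2,  H_2 = 0.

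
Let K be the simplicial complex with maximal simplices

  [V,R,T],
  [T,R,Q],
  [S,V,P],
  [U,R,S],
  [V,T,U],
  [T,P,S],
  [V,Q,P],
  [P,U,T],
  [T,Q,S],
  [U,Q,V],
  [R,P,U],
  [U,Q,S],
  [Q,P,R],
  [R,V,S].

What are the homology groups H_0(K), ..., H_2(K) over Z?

Fix the vertex order P < Q < R < S < T < U < V and write every simplex with vertices in increasing order. Then dim K = 2 and the simplices of K are:

  0-simplices (7): P, Q, R, S, T, U, V
  1-simplices (21): PQ, PR, PS, PT, PU, PV, QR, QS, QT, QU, QV, RS, RT, RU, RV, ST, SU, SV, TU, TV, UV
  2-simplices (14): PQR, PQV, PRU, PST, PSV, PTU, QRT, QST, QSU, QUV, RSU, RSV, RTV, TUV

giving chain groups C_0 ≅ Z^7, C_1 ≅ Z^21, C_2 ≅ Z^14.

The boundary map ∂_1: C_1 → C_0 maps an edge to its endpoints' difference, ∂[p,q] = q − p. For instance
  ∂RT = T − R.
As a 7×21 matrix over Z this has rank 6, with invariant factors (1,1,1,1,1,1).

The boundary map ∂_2: C_2 → C_1 sends each 2-simplex [p,q,r] to [q,r] − [p,r] + [p,q]. For instance
  ∂QSU = SU − QU + QS,
  ∂TUV = UV − TV + TU.
The 21×14 boundary matrix has rank 13 and Smith normal form diag(1,1,1,1,1,1,1,1,1,1,1,1,1).

Computing H_k = (kernel of ∂_k) / (image of ∂_{k+1}):

  H_0: rank C_0 − rank ∂_1 = 7 − 6 = 1, and the invariant factors of ∂_1 are all 1, so H_0 = Z.
  H_1: rank ker ∂_1 − rank ∂_2 = (21 − 6) − 13 = 2, and the invariant factors of ∂_2 are all 1, so H_1 = Z^2.
  H_2: rank ker ∂_2 − rank ∂_3 = (14 − 13) − 0 = 1, and there is no ∂_3, so H_2 = Z.

H_0 ≅ Z,  H_1 ≅ Z^2,  H_2 ≅ Z.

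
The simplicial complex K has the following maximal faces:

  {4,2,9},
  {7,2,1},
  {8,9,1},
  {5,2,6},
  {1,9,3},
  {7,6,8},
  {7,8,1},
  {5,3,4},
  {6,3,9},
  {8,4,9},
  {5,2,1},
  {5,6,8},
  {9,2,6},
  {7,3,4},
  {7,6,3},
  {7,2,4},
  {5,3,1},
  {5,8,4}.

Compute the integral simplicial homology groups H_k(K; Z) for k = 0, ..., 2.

H_0 ≅ Z,  H_1 ≅ Z^2,  H_2 ≅ Z.

Fix the vertex order 1 < 2 < 3 < 4 < 5 < 6 < 7 < 8 < 9 and write every simplex with vertices in increasing order. Then dim K = 2 and the simplices of K are:

  0-simplices (9): [1], [2], [3], [4], [5], [6], [7], [8], [9]
  1-simplices (27): (27 of them)
  2-simplices (18): [1,2,5], [1,2,7], [1,3,5], [1,3,9], [1,7,8], [1,8,9], [2,4,7], [2,4,9], [2,5,6], [2,6,9], [3,4,5], [3,4,7], [3,6,7], [3,6,9], [4,5,8], [4,8,9], [5,6,8], [6,7,8]

so the chain groups are C_0 ≅ Z^9, C_1 ≅ Z^27, C_2 ≅ Z^18.

Boundary ∂_1: C_1 → C_0 maps an edge to its endpoints' difference, ∂[p,q] = q − p.
This gives a 9×27 integer matrix of rank 8; reducing to Smith normal form yields diagonal entries (1,1,1,1,1,1,1,1).

Boundary ∂_2: C_2 → C_1 acts by ∂[p,q,r] = [q,r] − [p,r] + [p,q]. For instance
  ∂[1,2,5] = [2,5] − [1,5] + [1,2],
  ∂[3,4,5] = [4,5] − [3,5] + [3,4].
This gives a 27×18 integer matrix of rank 17; reducing to Smith normal form yields diagonal entries (1,1,1,1,1,1,1,1,1,1,1,1,1,1,1,1,1).

From H_k ≅ ker(∂_k) / im(∂_{k+1}) we obtain:

  H_0: rank C_0 − rank ∂_1 = 9 − 8 = 1, and the invariant factors of ∂_1 are all 1, so H_0 ≅ Z.
  H_1: rank ker ∂_1 − rank ∂_2 = (27 − 8) − 17 = 2, and the invariant factors of ∂_2 are all 1, so H_1 ≅ Z^2.
  H_2: rank ker ∂_2 − rank ∂_3 = (18 − 17) − 0 = 1, and there is no ∂_3, so H_2 ≅ Z.

As a check, the Euler characteristic is 9 − 27 + 18 = 0, which agrees with 1 − 2 + 1 = 0.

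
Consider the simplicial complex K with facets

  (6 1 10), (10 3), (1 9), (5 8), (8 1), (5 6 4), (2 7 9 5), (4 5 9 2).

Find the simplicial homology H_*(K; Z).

H_0 ≅ Z,  H_1 ≅ Z^2,  H_2 = 0,  H_3 = 0.

K has 10 vertices, 18 edges, 9 triangles, 2 3-simplices.
rank ∂_0 = 0, rank ∂_1 = 9 ⇒ b_0 = 10 − 0 − 9 = 1; all invariant factors of ∂_1 are 1 so no torsion. So H_0 ≅ Z.
rank ∂_1 = 9, rank ∂_2 = 7 ⇒ b_1 = 18 − 9 − 7 = 2; all invariant factors of ∂_2 are 1 so no torsion. So H_1 ≅ Z^2.
rank ∂_2 = 7, rank ∂_3 = 2 ⇒ b_2 = 9 − 7 − 2 = 0; all invariant factors of ∂_3 are 1 so no torsion. So H_2 ≅ 0.
rank ∂_3 = 2, rank ∂_4 = 0 ⇒ b_3 = 2 − 2 − 0 = 0. So H_3 ≅ 0.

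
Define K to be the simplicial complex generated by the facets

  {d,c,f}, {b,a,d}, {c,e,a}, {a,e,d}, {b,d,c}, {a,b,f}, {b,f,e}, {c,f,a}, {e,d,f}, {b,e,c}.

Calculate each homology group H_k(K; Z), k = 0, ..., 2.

K has 6 vertices, 15 edges, 10 triangles.
rank ∂_0 = 0, rank ∂_1 = 5 ⇒ b_0 = 6 − 0 − 5 = 1; all invariant factors of ∂_1 are 1 so no torsion. So H_0 ≅ Z.
rank ∂_1 = 5, rank ∂_2 = 10 ⇒ b_1 = 15 − 5 − 10 = 0; ∂_2 has invariant factor(s) [2] giving torsion. So H_1 ≅ Z_2.
rank ∂_2 = 10, rank ∂_3 = 0 ⇒ b_2 = 10 − 10 − 0 = 0. So H_2 ≅ 0.

H_0 ≅ Z,  H_1 ≅ Z_2,  H_2 = 0.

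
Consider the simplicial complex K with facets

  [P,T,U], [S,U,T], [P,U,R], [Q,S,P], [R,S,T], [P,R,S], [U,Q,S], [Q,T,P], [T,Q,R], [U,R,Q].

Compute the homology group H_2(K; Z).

H_2 = 0.

Take the total order P < Q < R < S < T < U on the vertex set. Then K (dimension 2) consists of the simplices:

  0-simplices (6): P, Q, R, S, T, U
  1-simplices (15): PQ, PR, PS, PT, PU, QR, QS, QT, QU, RS, RT, RU, ST, SU, TU
  2-simplices (10): PQS, PQT, PRS, PRU, PTU, QRT, QRU, QSU, RST, STU

so the chain groups are C_0 ≅ Z^6, C_1 ≅ Z^15, C_2 ≅ Z^10.

∂_1: C_1 → C_0 maps an edge to its endpoints' difference, ∂[p,q] = q − p.
The 6×15 boundary matrix has rank 5 and Smith normal form diag(1,1,1,1,1).

Boundary ∂_2: C_2 → C_1 acts by ∂[p,q,r] = [q,r] − [p,r] + [p,q]. For instance
  ∂PRU = RU − PU + PR,
  ∂QSU = SU − QU + QS.
The 15×10 boundary matrix has rank 10 and Smith normal form diag(1,1,1,1,1,1,1,1,1,2).

Computing H_k = (kernel of ∂_k) / (image of ∂_{k+1}):

  H_2: rank ker ∂_2 − rank ∂_3 = (10 − 10) − 0 = 0, and there is no ∂_3, so H_2 = 0.

(K is a triangulation of the real projective plane RP^2.)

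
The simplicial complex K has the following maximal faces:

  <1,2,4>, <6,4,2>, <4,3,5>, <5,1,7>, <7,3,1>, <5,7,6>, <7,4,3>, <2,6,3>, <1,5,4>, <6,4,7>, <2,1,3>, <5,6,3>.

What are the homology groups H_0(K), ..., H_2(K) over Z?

K has 7 vertices, 18 edges, 12 triangles.
rank ∂_0 = 0, rank ∂_1 = 6 ⇒ b_0 = 7 − 0 − 6 = 1; all invariant factors of ∂_1 are 1 so no torsion. So H_0 ≅ Z.
rank ∂_1 = 6, rank ∂_2 = 12 ⇒ b_1 = 18 − 6 − 12 = 0; ∂_2 has invariant factor(s) [2] giving torsion. So H_1 ≅ Z_2.
rank ∂_2 = 12, rank ∂_3 = 0 ⇒ b_2 = 12 − 12 − 0 = 0. So H_2 ≅ 0.

H_0 = Z,  H_1 = Z_2,  H_2 = 0.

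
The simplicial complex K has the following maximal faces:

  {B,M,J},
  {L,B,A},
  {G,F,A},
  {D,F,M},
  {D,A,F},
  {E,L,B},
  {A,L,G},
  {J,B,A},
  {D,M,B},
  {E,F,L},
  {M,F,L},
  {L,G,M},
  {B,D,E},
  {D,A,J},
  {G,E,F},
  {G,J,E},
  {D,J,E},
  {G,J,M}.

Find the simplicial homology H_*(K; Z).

Fix the vertex order A < B < D < E < F < G < J < L < M and write every simplex with vertices in increasing order. Then dim K = 2 and the simplices of K are:

  0-simplices (9): A, B, D, E, F, G, J, L, M
  1-simplices (27): AB, AD, AF, AG, AJ, AL, BD, BE, BJ, BL, BM, DE, DF, DJ, DM, EF, EG, EJ, EL, FG, FL, FM, GJ, GL, GM, JM, LM
  2-simplices (18): ABJ, ABL, ADF, ADJ, AFG, AGL, BDE, BDM, BEL, BJM, DEJ, DFM, EFG, EFL, EGJ, FLM, GJM, GLM

giving chain groups C_0 ≅ Z^9, C_1 ≅ Z^27, C_2 ≅ Z^18.

Boundary ∂_1: C_1 → C_0 maps an edge to its endpoints' difference, ∂[p,q] = q − p. For instance
  ∂AL = L − A.
The 9×27 boundary matrix has rank 8 and Smith normal form diag(1,1,1,1,1,1,1,1).

∂_2: C_2 → C_1 maps a triangle to the signed sum of its edges. For instance
  ∂EGJ = GJ − EJ + EG,
  ∂DEJ = EJ − DJ + DE.
The resulting 27×18 matrix has rank 18, and its Smith normal form has invariant factors (1,1,1,1,1,1,1,1,1,1,1,1,1,1,1,1,1,2).

Computing H_k = (kernel of ∂_k) / (image of ∂_{k+1}):

  H_0: rank C_0 − rank ∂_1 = 9 − 8 = 1, and the invariant factors of ∂_1 are all 1, so H_0 ≅ Z.
  H_1: rank ker ∂_1 − rank ∂_2 = (27 − 8) − 18 = 1, and ∂_2 has invariant factor 2 > 1, so H_1 ≅ Z × Z/2.
  H_2: rank ker ∂_2 − rank ∂_3 = (18 − 18) − 0 = 0, and there is no ∂_3, so H_2 ≅ 0.

(K is a triangulation of the Klein bottle.)

H_0 = Z,  H_1 = Z × Z/2,  H_2 = 0.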